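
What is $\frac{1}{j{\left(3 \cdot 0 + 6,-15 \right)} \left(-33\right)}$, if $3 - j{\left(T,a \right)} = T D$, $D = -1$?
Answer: $- \frac{1}{297} \approx -0.003367$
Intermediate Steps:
$j{\left(T,a \right)} = 3 + T$ ($j{\left(T,a \right)} = 3 - T \left(-1\right) = 3 - - T = 3 + T$)
$\frac{1}{j{\left(3 \cdot 0 + 6,-15 \right)} \left(-33\right)} = \frac{1}{\left(3 + \left(3 \cdot 0 + 6\right)\right) \left(-33\right)} = \frac{1}{\left(3 + \left(0 + 6\right)\right) \left(-33\right)} = \frac{1}{\left(3 + 6\right) \left(-33\right)} = \frac{1}{9 \left(-33\right)} = \frac{1}{-297} = - \frac{1}{297}$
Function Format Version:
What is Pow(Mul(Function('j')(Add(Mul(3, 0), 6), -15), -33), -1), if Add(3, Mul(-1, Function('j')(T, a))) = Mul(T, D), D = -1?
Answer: Rational(-1, 297) ≈ -0.0033670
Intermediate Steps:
Function('j')(T, a) = Add(3, T) (Function('j')(T, a) = Add(3, Mul(-1, Mul(T, -1))) = Add(3, Mul(-1, Mul(-1, T))) = Add(3, T))
Pow(Mul(Function('j')(Add(Mul(3, 0), 6), -15), -33), -1) = Pow(Mul(Add(3, Add(Mul(3, 0), 6)), -33), -1) = Pow(Mul(Add(3, Add(0, 6)), -33), -1) = Pow(Mul(Add(3, 6), -33), -1) = Pow(Mul(9, -33), -1) = Pow(-297, -1) = Rational(-1, 297)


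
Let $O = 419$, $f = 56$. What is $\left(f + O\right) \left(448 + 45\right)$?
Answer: $234175$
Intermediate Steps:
$\left(f + O\right) \left(448 + 45\right) = \left(56 + 419\right) \left(448 + 45\right) = 475 \cdot 493 = 234175$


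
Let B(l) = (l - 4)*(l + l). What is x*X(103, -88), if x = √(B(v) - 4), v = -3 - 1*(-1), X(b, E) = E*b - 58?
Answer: -18244*√5 ≈ -40795.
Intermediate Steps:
X(b, E) = -58 + E*b
v = -2 (v = -3 + 1 = -2)
B(l) = 2*l*(-4 + l) (B(l) = (-4 + l)*(2*l) = 2*l*(-4 + l))
x = 2*√5 (x = √(2*(-2)*(-4 - 2) - 4) = √(2*(-2)*(-6) - 4) = √(24 - 4) = √20 = 2*√5 ≈ 4.4721)
x*X(103, -88) = (2*√5)*(-58 - 88*103) = (2*√5)*(-58 - 9064) = (2*√5)*(-9122) = -18244*√5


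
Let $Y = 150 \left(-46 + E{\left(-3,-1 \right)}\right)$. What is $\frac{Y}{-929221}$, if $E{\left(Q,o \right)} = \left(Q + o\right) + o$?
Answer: $\frac{7650}{929221} \approx 0.0082327$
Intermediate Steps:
$E{\left(Q,o \right)} = Q + 2 o$
$Y = -7650$ ($Y = 150 \left(-46 + \left(-3 + 2 \left(-1\right)\right)\right) = 150 \left(-46 - 5\right) = 150 \left(-51\right) = -7650$)
$\frac{Y}{-929221} = - \frac{7650}{-929221} = \left(-7650\right) \left(- \frac{1}{929221}\right) = \frac{7650}{929221}$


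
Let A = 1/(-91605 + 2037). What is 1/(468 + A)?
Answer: 89568/41917823 ≈ 0.0021368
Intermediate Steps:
A = -1/89568 (A = 1/(-89568) = -1/89568 ≈ -1.1165e-5)
1/(468 + A) = 1/(468 - 1/89568) = 1/(41917823/89568) = 89568/41917823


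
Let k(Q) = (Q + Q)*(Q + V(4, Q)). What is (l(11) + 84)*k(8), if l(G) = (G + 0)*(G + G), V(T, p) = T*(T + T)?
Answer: 208640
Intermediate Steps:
V(T, p) = 2*T² (V(T, p) = T*(2*T) = 2*T²)
k(Q) = 2*Q*(32 + Q) (k(Q) = (Q + Q)*(Q + 2*4²) = (2*Q)*(Q + 2*16) = (2*Q)*(Q + 32) = (2*Q)*(32 + Q) = 2*Q*(32 + Q))
l(G) = 2*G² (l(G) = G*(2*G) = 2*G²)
(l(11) + 84)*k(8) = (2*11² + 84)*(2*8*(32 + 8)) = (2*121 + 84)*(2*8*40) = (242 + 84)*640 = 326*640 = 208640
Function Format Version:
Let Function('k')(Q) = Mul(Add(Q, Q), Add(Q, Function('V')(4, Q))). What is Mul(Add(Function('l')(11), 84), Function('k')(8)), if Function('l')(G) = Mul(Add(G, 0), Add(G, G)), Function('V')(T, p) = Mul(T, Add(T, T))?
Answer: 208640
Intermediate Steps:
Function('V')(T, p) = Mul(2, Pow(T, 2)) (Function('V')(T, p) = Mul(T, Mul(2, T)) = Mul(2, Pow(T, 2)))
Function('k')(Q) = Mul(2, Q, Add(32, Q)) (Function('k')(Q) = Mul(Add(Q, Q), Add(Q, Mul(2, Pow(4, 2)))) = Mul(Mul(2, Q), Add(Q, Mul(2, 16))) = Mul(Mul(2, Q), Add(Q, 32)) = Mul(Mul(2, Q), Add(32, Q)) = Mul(2, Q, Add(32, Q)))
Function('l')(G) = Mul(2, Pow(G, 2)) (Function('l')(G) = Mul(G, Mul(2, G)) = Mul(2, Pow(G, 2)))
Mul(Add(Function('l')(11), 84), Function('k')(8)) = Mul(Add(Mul(2, Pow(11, 2)), 84), Mul(2, 8, Add(32, 8))) = Mul(Add(Mul(2, 121), 84), Mul(2, 8, 40)) = Mul(Add(242, 84), 640) = Mul(326, 640) = 208640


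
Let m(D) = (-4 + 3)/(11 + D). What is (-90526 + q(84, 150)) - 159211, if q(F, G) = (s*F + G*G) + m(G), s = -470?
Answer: -42941438/161 ≈ -2.6672e+5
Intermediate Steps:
m(D) = -1/(11 + D)
q(F, G) = G² - 1/(11 + G) - 470*F (q(F, G) = (-470*F + G*G) - 1/(11 + G) = (-470*F + G²) - 1/(11 + G) = (G² - 470*F) - 1/(11 + G) = G² - 1/(11 + G) - 470*F)
(-90526 + q(84, 150)) - 159211 = (-90526 + (-1 + (11 + 150)*(150² - 470*84))/(11 + 150)) - 159211 = (-90526 + (-1 + 161*(22500 - 39480))/161) - 159211 = (-90526 + (-1 + 161*(-16980))/161) - 159211 = (-90526 + (-1 - 2733780)/161) - 159211 = (-90526 + (1/161)*(-2733781)) - 159211 = (-90526 - 2733781/161) - 159211 = -17308467/161 - 159211 = -42941438/161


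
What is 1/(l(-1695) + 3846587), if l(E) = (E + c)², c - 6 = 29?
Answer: 1/6602187 ≈ 1.5146e-7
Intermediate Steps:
c = 35 (c = 6 + 29 = 35)
l(E) = (35 + E)² (l(E) = (E + 35)² = (35 + E)²)
1/(l(-1695) + 3846587) = 1/((35 - 1695)² + 3846587) = 1/((-1660)² + 3846587) = 1/(2755600 + 3846587) = 1/6602187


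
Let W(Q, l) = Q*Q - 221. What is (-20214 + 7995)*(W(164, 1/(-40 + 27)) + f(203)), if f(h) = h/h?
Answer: -325954044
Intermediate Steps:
W(Q, l) = -221 + Q² (W(Q, l) = Q² - 221 = -221 + Q²)
f(h) = 1
(-20214 + 7995)*(W(164, 1/(-40 + 27)) + f(203)) = (-20214 + 7995)*((-221 + 164²) + 1) = -12219*((-221 + 26896) + 1) = -12219*(26675 + 1) = -12219*26676 = -325954044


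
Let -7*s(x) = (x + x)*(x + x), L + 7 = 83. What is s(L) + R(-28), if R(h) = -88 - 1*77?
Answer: -24259/7 ≈ -3465.6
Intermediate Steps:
R(h) = -165 (R(h) = -88 - 77 = -165)
L = 76 (L = -7 + 83 = 76)
s(x) = -4*x²/7 (s(x) = -(x + x)*(x + x)/7 = -2*x*2*x/7 = -4*x²/7)
s(L) + R(-28) = -4/7*76² - 165 = -4/7*5776 - 165 = -23104/7 - 165 = -24259/7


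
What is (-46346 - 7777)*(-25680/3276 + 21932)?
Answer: -107980725136/91 ≈ -1.1866e+9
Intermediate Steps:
(-46346 - 7777)*(-25680/3276 + 21932) = -54123*(-25680*1/3276 + 21932) = -54123*(-2140/273 + 21932) = -54123*5985296/273 = -107980725136/91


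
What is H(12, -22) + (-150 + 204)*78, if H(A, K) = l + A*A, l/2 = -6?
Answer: 4344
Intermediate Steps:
l = -12 (l = 2*(-6) = -12)
H(A, K) = -12 + A² (H(A, K) = -12 + A*A = -12 + A²)
H(12, -22) + (-150 + 204)*78 = (-12 + 12²) + (-150 + 204)*78 = (-12 + 144) + 54*78 = 132 + 4212 = 4344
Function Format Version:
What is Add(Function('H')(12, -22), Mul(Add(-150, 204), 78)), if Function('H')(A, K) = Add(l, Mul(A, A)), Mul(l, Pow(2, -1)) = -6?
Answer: 4344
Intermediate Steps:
l = -12 (l = Mul(2, -6) = -12)
Function('H')(A, K) = Add(-12, Pow(A, 2)) (Function('H')(A, K) = Add(-12, Mul(A, A)) = Add(-12, Pow(A, 2)))
Add(Function('H')(12, -22), Mul(Add(-150, 204), 78)) = Add(Add(-12, Pow(12, 2)), Mul(Add(-150, 204), 78)) = Add(Add(-12, 144), Mul(54, 78)) = Add(132, 4212) = 4344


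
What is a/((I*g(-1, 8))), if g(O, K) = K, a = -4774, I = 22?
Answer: -217/8 ≈ -27.125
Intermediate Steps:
a/((I*g(-1, 8))) = -4774/(22*8) = -4774/176 = -4774*1/176 = -217/8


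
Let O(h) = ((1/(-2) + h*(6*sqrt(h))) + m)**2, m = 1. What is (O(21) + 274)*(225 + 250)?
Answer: 633973475/4 + 59850*sqrt(21) ≈ 1.5877e+8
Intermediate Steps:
O(h) = (1/2 + 6*h**(3/2))**2 (O(h) = ((1/(-2) + h*(6*sqrt(h))) + 1)**2 = ((-1/2 + 6*h**(3/2)) + 1)**2 = (1/2 + 6*h**(3/2))**2)
(O(21) + 274)*(225 + 250) = ((1 + 12*21**(3/2))**2/4 + 274)*(225 + 250) = ((1 + 12*(21*sqrt(21)))**2/4 + 274)*475 = ((1 + 252*sqrt(21))**2/4 + 274)*475 = (274 + (1 + 252*sqrt(21))**2/4)*475 = 130150 + 475*(1 + 252*sqrt(21))**2/4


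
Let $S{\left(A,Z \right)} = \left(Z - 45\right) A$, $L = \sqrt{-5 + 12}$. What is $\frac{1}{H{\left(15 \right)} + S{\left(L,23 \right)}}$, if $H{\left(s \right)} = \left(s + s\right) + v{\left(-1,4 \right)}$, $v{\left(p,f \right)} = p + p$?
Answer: $- \frac{1}{93} - \frac{11 \sqrt{7}}{1302} \approx -0.033105$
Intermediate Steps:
$L = \sqrt{7} \approx 2.6458$
$v{\left(p,f \right)} = 2 p$
$S{\left(A,Z \right)} = A \left(-45 + Z\right)$ ($S{\left(A,Z \right)} = \left(-45 + Z\right) A = A \left(-45 + Z\right)$)
$H{\left(s \right)} = -2 + 2 s$ ($H{\left(s \right)} = \left(s + s\right) + 2 \left(-1\right) = 2 s - 2 = -2 + 2 s$)
$\frac{1}{H{\left(15 \right)} + S{\left(L,23 \right)}} = \frac{1}{\left(-2 + 2 \cdot 15\right) + \sqrt{7} \left(-45 + 23\right)} = \frac{1}{\left(-2 + 30\right) + \sqrt{7} \left(-22\right)} = \frac{1}{28 - 22 \sqrt{7}}$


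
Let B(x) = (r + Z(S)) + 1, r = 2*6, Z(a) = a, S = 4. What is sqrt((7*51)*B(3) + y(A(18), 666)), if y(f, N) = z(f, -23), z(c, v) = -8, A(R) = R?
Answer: sqrt(6061) ≈ 77.852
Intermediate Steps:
y(f, N) = -8
r = 12
B(x) = 17 (B(x) = (12 + 4) + 1 = 16 + 1 = 17)
sqrt((7*51)*B(3) + y(A(18), 666)) = sqrt((7*51)*17 - 8) = sqrt(357*17 - 8) = sqrt(6069 - 8) = sqrt(6061)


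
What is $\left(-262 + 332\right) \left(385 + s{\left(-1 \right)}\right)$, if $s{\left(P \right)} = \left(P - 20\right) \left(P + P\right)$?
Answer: $29890$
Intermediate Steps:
$s{\left(P \right)} = 2 P \left(-20 + P\right)$ ($s{\left(P \right)} = \left(-20 + P\right) 2 P = 2 P \left(-20 + P\right)$)
$\left(-262 + 332\right) \left(385 + s{\left(-1 \right)}\right) = \left(-262 + 332\right) \left(385 + 2 \left(-1\right) \left(-20 - 1\right)\right) = 70 \left(385 + 2 \left(-1\right) \left(-21\right)\right) = 70 \left(385 + 42\right) = 70 \cdot 427 = 29890$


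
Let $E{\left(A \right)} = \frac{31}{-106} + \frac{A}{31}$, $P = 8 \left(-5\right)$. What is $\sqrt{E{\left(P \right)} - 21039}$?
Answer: $\frac{i \sqrt{227191920530}}{3286} \approx 145.05 i$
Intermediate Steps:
$P = -40$
$E{\left(A \right)} = - \frac{31}{106} + \frac{A}{31}$ ($E{\left(A \right)} = 31 \left(- \frac{1}{106}\right) + A \frac{1}{31} = - \frac{31}{106} + \frac{A}{31}$)
$\sqrt{E{\left(P \right)} - 21039} = \sqrt{\left(- \frac{31}{106} + \frac{1}{31} \left(-40\right)\right) - 21039} = \sqrt{\left(- \frac{31}{106} - \frac{40}{31}\right) - 21039} = \sqrt{- \frac{5201}{3286} - 21039} = \sqrt{- \frac{69139355}{3286}} = \frac{i \sqrt{227191920530}}{3286}$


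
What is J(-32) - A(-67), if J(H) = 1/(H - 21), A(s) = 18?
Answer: -955/53 ≈ -18.019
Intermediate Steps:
J(H) = 1/(-21 + H)
J(-32) - A(-67) = 1/(-21 - 32) - 1*18 = 1/(-53) - 18 = -1/53 - 18 = -955/53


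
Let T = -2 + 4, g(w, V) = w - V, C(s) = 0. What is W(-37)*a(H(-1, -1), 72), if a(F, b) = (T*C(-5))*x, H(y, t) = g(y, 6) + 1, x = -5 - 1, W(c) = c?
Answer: 0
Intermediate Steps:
x = -6
T = 2
H(y, t) = -5 + y (H(y, t) = (y - 1*6) + 1 = (y - 6) + 1 = (-6 + y) + 1 = -5 + y)
a(F, b) = 0 (a(F, b) = (2*0)*(-6) = 0*(-6) = 0)
W(-37)*a(H(-1, -1), 72) = -37*0 = 0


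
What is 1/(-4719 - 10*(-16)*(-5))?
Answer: -1/5519 ≈ -0.00018119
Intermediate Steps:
1/(-4719 - 10*(-16)*(-5)) = 1/(-4719 + 160*(-5)) = 1/(-4719 - 800) = 1/(-5519) = -1/5519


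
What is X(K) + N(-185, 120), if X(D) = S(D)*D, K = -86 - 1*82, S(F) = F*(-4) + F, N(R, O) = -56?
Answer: -84728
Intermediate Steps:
S(F) = -3*F (S(F) = -4*F + F = -3*F)
K = -168 (K = -86 - 82 = -168)
X(D) = -3*D² (X(D) = (-3*D)*D = -3*D²)
X(K) + N(-185, 120) = -3*(-168)² - 56 = -3*28224 - 56 = -84672 - 56 = -84728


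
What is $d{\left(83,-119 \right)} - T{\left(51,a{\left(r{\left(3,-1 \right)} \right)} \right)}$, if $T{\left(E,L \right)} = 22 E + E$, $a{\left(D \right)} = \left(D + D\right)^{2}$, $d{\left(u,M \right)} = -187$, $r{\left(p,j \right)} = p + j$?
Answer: $-1360$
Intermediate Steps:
$r{\left(p,j \right)} = j + p$
$a{\left(D \right)} = 4 D^{2}$ ($a{\left(D \right)} = \left(2 D\right)^{2} = 4 D^{2}$)
$T{\left(E,L \right)} = 23 E$
$d{\left(83,-119 \right)} - T{\left(51,a{\left(r{\left(3,-1 \right)} \right)} \right)} = -187 - 23 \cdot 51 = -187 - 1173 = -1360$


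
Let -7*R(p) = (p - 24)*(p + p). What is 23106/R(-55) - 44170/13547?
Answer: -1287478087/58861715 ≈ -21.873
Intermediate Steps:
R(p) = -2*p*(-24 + p)/7 (R(p) = -(p - 24)*(p + p)/7 = -(-24 + p)*2*p/7 = -2*p*(-24 + p)/7)
23106/R(-55) - 44170/13547 = 23106/(((2/7)*(-55)*(24 - 1*(-55)))) - 44170/13547 = 23106/(((2/7)*(-55)*(24 + 55))) - 44170*1/13547 = 23106/(((2/7)*(-55)*79)) - 44170/13547 = 23106/(-8690/7) - 44170/13547 = 23106*(-7/8690) - 44170/13547 = -80871/4345 - 44170/13547 = -1287478087/58861715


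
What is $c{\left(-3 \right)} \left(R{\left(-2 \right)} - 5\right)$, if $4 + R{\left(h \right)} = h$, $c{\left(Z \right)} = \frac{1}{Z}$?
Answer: $\frac{11}{3} \approx 3.6667$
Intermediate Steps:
$R{\left(h \right)} = -4 + h$
$c{\left(-3 \right)} \left(R{\left(-2 \right)} - 5\right) = \frac{\left(-4 - 2\right) - 5}{-3} = - \frac{-6 - 5}{3} = \left(- \frac{1}{3}\right) \left(-11\right) = \frac{11}{3}$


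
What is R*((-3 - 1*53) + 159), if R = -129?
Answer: -13287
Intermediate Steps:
R*((-3 - 1*53) + 159) = -129*((-3 - 1*53) + 159) = -129*((-3 - 53) + 159) = -129*(-56 + 159) = -129*103 = -13287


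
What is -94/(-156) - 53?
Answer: -4087/78 ≈ -52.397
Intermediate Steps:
-94/(-156) - 53 = -94*(-1/156) - 53 = 47/78 - 53 = -4087/78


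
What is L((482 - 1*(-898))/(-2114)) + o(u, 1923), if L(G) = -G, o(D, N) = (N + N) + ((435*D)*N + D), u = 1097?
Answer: 969957031586/1057 ≈ 9.1765e+8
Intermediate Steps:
o(D, N) = D + 2*N + 435*D*N (o(D, N) = 2*N + (435*D*N + D) = 2*N + (D + 435*D*N) = D + 2*N + 435*D*N)
L((482 - 1*(-898))/(-2114)) + o(u, 1923) = -(482 - 1*(-898))/(-2114) + (1097 + 2*1923 + 435*1097*1923) = -(482 + 898)*(-1)/2114 + (1097 + 3846 + 917645985) = -1380*(-1)/2114 + 917650928 = -1*(-690/1057) + 917650928 = 690/1057 + 917650928 = 969957031586/1057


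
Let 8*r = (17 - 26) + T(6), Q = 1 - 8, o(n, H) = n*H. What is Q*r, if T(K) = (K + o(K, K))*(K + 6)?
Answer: -3465/8 ≈ -433.13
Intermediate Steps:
o(n, H) = H*n
Q = -7
T(K) = (6 + K)*(K + K²) (T(K) = (K + K*K)*(K + 6) = (K + K²)*(6 + K) = (6 + K)*(K + K²))
r = 495/8 (r = ((17 - 26) + 6*(6 + 6² + 7*6))/8 = (-9 + 6*(6 + 36 + 42))/8 = (-9 + 6*84)/8 = (-9 + 504)/8 = (⅛)*495 = 495/8 ≈ 61.875)
Q*r = -7*495/8 = -3465/8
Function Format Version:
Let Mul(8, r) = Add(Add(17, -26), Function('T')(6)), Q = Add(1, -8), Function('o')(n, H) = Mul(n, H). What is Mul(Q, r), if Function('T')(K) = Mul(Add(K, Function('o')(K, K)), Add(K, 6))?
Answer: Rational(-3465, 8) ≈ -433.13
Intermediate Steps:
Function('o')(n, H) = Mul(H, n)
Q = -7
Function('T')(K) = Mul(Add(6, K), Add(K, Pow(K, 2))) (Function('T')(K) = Mul(Add(K, Mul(K, K)), Add(K, 6)) = Mul(Add(K, Pow(K, 2)), Add(6, K)) = Mul(Add(6, K), Add(K, Pow(K, 2))))
r = Rational(495, 8) (r = Mul(Rational(1, 8), Add(Add(17, -26), Mul(6, Add(6, Pow(6, 2), Mul(7, 6))))) = Mul(Rational(1, 8), Add(-9, Mul(6, Add(6, 36, 42)))) = Mul(Rational(1, 8), Add(-9, Mul(6, 84))) = Mul(Rational(1, 8), Add(-9, 504)) = Mul(Rational(1, 8), 495) = Rational(495, 8) ≈ 61.875)
Mul(Q, r) = Mul(-7, Rational(495, 8)) = Rational(-3465, 8)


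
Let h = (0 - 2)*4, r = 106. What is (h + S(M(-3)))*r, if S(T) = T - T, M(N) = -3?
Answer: -848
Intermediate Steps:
S(T) = 0
h = -8 (h = -2*4 = -8)
(h + S(M(-3)))*r = (-8 + 0)*106 = -8*106 = -848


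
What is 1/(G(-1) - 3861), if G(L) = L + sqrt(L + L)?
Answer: -1931/7457523 - I*sqrt(2)/14915046 ≈ -0.00025893 - 9.4818e-8*I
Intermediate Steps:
G(L) = L + sqrt(2)*sqrt(L) (G(L) = L + sqrt(2*L) = L + sqrt(2)*sqrt(L))
1/(G(-1) - 3861) = 1/((-1 + sqrt(2)*sqrt(-1)) - 3861) = 1/((-1 + sqrt(2)*I) - 3861) = 1/((-1 + I*sqrt(2)) - 3861) = 1/(-3862 + I*sqrt(2))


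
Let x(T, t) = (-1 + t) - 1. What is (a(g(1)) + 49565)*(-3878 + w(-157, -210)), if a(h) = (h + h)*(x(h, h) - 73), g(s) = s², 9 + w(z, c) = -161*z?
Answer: 1057029630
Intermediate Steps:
x(T, t) = -2 + t
w(z, c) = -9 - 161*z
a(h) = 2*h*(-75 + h) (a(h) = (h + h)*((-2 + h) - 73) = (2*h)*(-75 + h) = 2*h*(-75 + h))
(a(g(1)) + 49565)*(-3878 + w(-157, -210)) = (2*1²*(-75 + 1²) + 49565)*(-3878 + (-9 - 161*(-157))) = (2*1*(-75 + 1) + 49565)*(-3878 + (-9 + 25277)) = (2*1*(-74) + 49565)*(-3878 + 25268) = (-148 + 49565)*21390 = 49417*21390 = 1057029630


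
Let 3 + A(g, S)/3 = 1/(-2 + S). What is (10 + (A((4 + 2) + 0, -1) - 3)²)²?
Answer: 32041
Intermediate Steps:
A(g, S) = -9 + 3/(-2 + S)
(10 + (A((4 + 2) + 0, -1) - 3)²)² = (10 + (3*(7 - 3*(-1))/(-2 - 1) - 3)²)² = (10 + (3*(7 + 3)/(-3) - 3)²)² = (10 + (3*(-⅓)*10 - 3)²)² = (10 + (-10 - 3)²)² = (10 + (-13)²)² = (10 + 169)² = 179² = 32041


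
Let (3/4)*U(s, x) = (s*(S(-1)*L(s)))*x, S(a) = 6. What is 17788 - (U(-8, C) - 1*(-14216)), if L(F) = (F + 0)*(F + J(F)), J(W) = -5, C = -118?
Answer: -781836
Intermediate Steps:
L(F) = F*(-5 + F) (L(F) = (F + 0)*(F - 5) = F*(-5 + F))
U(s, x) = 8*x*s**2*(-5 + s) (U(s, x) = 4*((s*(6*(s*(-5 + s))))*x)/3 = 4*((s*(6*s*(-5 + s)))*x)/3 = 4*((6*s**2*(-5 + s))*x)/3 = 4*(6*x*s**2*(-5 + s))/3 = 8*x*s**2*(-5 + s))
17788 - (U(-8, C) - 1*(-14216)) = 17788 - (8*(-118)*(-8)**2*(-5 - 8) - 1*(-14216)) = 17788 - (8*(-118)*64*(-13) + 14216) = 17788 - (785408 + 14216) = 17788 - 1*799624 = 17788 - 799624 = -781836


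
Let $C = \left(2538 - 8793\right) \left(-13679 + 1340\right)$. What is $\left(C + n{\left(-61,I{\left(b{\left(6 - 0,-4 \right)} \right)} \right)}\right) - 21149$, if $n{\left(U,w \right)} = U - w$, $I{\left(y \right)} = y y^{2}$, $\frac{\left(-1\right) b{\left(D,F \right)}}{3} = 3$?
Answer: $77159964$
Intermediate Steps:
$b{\left(D,F \right)} = -9$ ($b{\left(D,F \right)} = \left(-3\right) 3 = -9$)
$I{\left(y \right)} = y^{3}$
$C = 77180445$ ($C = \left(-6255\right) \left(-12339\right) = 77180445$)
$\left(C + n{\left(-61,I{\left(b{\left(6 - 0,-4 \right)} \right)} \right)}\right) - 21149 = \left(77180445 - -668\right) - 21149 = \left(77180445 + \left(-61 + 729\right)\right) - 21149 = \left(77180445 + 668\right) - 21149 = 77181113 - 21149 = 77159964$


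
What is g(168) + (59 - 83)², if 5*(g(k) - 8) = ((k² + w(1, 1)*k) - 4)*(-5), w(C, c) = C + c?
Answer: -27972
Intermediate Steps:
g(k) = 12 - k² - 2*k (g(k) = 8 + (((k² + (1 + 1)*k) - 4)*(-5))/5 = 8 + (((k² + 2*k) - 4)*(-5))/5 = 8 + ((-4 + k² + 2*k)*(-5))/5 = 8 + (20 - 10*k - 5*k²)/5 = 8 + (4 - k² - 2*k) = 12 - k² - 2*k)
g(168) + (59 - 83)² = (12 - 1*168² - 2*168) + (59 - 83)² = (12 - 1*28224 - 336) + (-24)² = (12 - 28224 - 336) + 576 = -28548 + 576 = -27972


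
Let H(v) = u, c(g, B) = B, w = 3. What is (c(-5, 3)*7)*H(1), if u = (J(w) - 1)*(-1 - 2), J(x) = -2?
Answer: 189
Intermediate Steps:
u = 9 (u = (-2 - 1)*(-1 - 2) = -3*(-3) = 9)
H(v) = 9
(c(-5, 3)*7)*H(1) = (3*7)*9 = 21*9 = 189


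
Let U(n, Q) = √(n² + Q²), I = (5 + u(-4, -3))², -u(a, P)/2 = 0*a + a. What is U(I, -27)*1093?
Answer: 1093*√29290 ≈ 1.8706e+5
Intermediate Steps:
u(a, P) = -2*a (u(a, P) = -2*(0*a + a) = -2*(0 + a) = -2*a)
I = 169 (I = (5 - 2*(-4))² = (5 + 8)² = 13² = 169)
U(n, Q) = √(Q² + n²)
U(I, -27)*1093 = √((-27)² + 169²)*1093 = √(729 + 28561)*1093 = √29290*1093 = 1093*√29290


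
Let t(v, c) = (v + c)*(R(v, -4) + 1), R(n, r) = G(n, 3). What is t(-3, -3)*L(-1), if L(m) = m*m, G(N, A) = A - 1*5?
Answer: 6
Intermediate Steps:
G(N, A) = -5 + A (G(N, A) = A - 5 = -5 + A)
R(n, r) = -2 (R(n, r) = -5 + 3 = -2)
L(m) = m**2
t(v, c) = -c - v (t(v, c) = (v + c)*(-2 + 1) = (c + v)*(-1) = -c - v)
t(-3, -3)*L(-1) = (-1*(-3) - 1*(-3))*(-1)**2 = (3 + 3)*1 = 6*1 = 6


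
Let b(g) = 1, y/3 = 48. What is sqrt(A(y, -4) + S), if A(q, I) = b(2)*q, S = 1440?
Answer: 12*sqrt(11) ≈ 39.799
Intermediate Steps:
y = 144 (y = 3*48 = 144)
A(q, I) = q (A(q, I) = 1*q = q)
sqrt(A(y, -4) + S) = sqrt(144 + 1440) = sqrt(1584) = 12*sqrt(11)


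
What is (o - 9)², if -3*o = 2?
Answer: 841/9 ≈ 93.444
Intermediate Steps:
o = -⅔ (o = -⅓*2 = -⅔ ≈ -0.66667)
(o - 9)² = (-⅔ - 9)² = (-29/3)² = 841/9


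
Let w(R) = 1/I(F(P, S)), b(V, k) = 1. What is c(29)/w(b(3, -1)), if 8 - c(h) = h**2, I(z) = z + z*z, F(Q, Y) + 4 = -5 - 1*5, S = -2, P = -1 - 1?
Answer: -151606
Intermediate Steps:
P = -2
F(Q, Y) = -14 (F(Q, Y) = -4 + (-5 - 1*5) = -4 + (-5 - 5) = -4 - 10 = -14)
I(z) = z + z**2
w(R) = 1/182 (w(R) = 1/(-14*(1 - 14)) = 1/(-14*(-13)) = 1/182)
c(h) = 8 - h**2
c(29)/w(b(3, -1)) = (8 - 1*29**2)/(1/182) = (8 - 1*841)*182 = (8 - 841)*182 = -833*182 = -151606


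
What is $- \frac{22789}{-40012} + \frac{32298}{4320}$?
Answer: $\frac{57948169}{7202160} \approx 8.0459$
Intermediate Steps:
$- \frac{22789}{-40012} + \frac{32298}{4320} = \left(-22789\right) \left(- \frac{1}{40012}\right) + 32298 \cdot \frac{1}{4320} = \frac{22789}{40012} + \frac{5383}{720} = \frac{57948169}{7202160}$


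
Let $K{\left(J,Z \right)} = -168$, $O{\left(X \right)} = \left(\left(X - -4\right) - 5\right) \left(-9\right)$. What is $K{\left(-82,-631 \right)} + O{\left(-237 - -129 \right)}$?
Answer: $813$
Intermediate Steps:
$O{\left(X \right)} = 9 - 9 X$ ($O{\left(X \right)} = \left(\left(X + 4\right) - 5\right) \left(-9\right) = \left(\left(4 + X\right) - 5\right) \left(-9\right) = \left(-1 + X\right) \left(-9\right) = 9 - 9 X$)
$K{\left(-82,-631 \right)} + O{\left(-237 - -129 \right)} = -168 - \left(-9 + 9 \left(-237 - -129\right)\right) = -168 - \left(-9 + 9 \left(-237 + 129\right)\right) = -168 + \left(9 - -972\right) = -168 + \left(9 + 972\right) = -168 + 981 = 813$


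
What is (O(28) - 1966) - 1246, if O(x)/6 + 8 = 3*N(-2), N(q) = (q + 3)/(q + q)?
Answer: -6529/2 ≈ -3264.5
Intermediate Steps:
N(q) = (3 + q)/(2*q) (N(q) = (3 + q)/((2*q)) = (3 + q)*(1/(2*q)) = (3 + q)/(2*q))
O(x) = -105/2 (O(x) = -48 + 6*(3*((½)*(3 - 2)/(-2))) = -48 + 6*(3*((½)*(-½)*1)) = -48 + 6*(3*(-¼)) = -48 + 6*(-¾) = -48 - 9/2 = -105/2)
(O(28) - 1966) - 1246 = (-105/2 - 1966) - 1246 = -4037/2 - 1246 = -6529/2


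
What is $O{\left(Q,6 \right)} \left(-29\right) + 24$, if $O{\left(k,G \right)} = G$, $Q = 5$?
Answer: $-150$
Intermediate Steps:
$O{\left(Q,6 \right)} \left(-29\right) + 24 = 6 \left(-29\right) + 24 = -174 + 24 = -150$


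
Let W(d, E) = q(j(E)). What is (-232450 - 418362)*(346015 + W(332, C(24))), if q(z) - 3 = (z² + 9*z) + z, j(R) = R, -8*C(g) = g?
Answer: -225178999564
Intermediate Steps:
C(g) = -g/8
q(z) = 3 + z² + 10*z (q(z) = 3 + ((z² + 9*z) + z) = 3 + (z² + 10*z) = 3 + z² + 10*z)
W(d, E) = 3 + E² + 10*E
(-232450 - 418362)*(346015 + W(332, C(24))) = (-232450 - 418362)*(346015 + (3 + (-⅛*24)² + 10*(-⅛*24))) = -650812*(346015 + (3 + (-3)² + 10*(-3))) = -650812*(346015 + (3 + 9 - 30)) = -650812*(346015 - 18) = -650812*345997 = -225178999564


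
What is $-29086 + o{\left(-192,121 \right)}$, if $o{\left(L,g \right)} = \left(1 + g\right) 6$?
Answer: $-28354$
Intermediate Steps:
$o{\left(L,g \right)} = 6 + 6 g$
$-29086 + o{\left(-192,121 \right)} = -29086 + \left(6 + 6 \cdot 121\right) = -29086 + \left(6 + 726\right) = -29086 + 732 = -28354$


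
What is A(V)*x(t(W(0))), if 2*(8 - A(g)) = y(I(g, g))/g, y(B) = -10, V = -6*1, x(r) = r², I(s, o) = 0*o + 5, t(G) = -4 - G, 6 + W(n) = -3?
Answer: 1075/6 ≈ 179.17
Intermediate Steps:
W(n) = -9 (W(n) = -6 - 3 = -9)
I(s, o) = 5 (I(s, o) = 0 + 5 = 5)
V = -6
A(g) = 8 + 5/g (A(g) = 8 - (-5)/g = 8 + 5/g)
A(V)*x(t(W(0))) = (8 + 5/(-6))*(-4 - 1*(-9))² = (8 + 5*(-⅙))*(-4 + 9)² = (8 - ⅚)*5² = (43/6)*25 = 1075/6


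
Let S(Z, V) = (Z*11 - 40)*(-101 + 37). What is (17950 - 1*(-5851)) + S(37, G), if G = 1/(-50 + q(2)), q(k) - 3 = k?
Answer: 313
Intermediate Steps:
q(k) = 3 + k
G = -1/45 (G = 1/(-50 + (3 + 2)) = 1/(-50 + 5) = 1/(-45) = -1/45 ≈ -0.022222)
S(Z, V) = 2560 - 704*Z (S(Z, V) = (11*Z - 40)*(-64) = (-40 + 11*Z)*(-64) = 2560 - 704*Z)
(17950 - 1*(-5851)) + S(37, G) = (17950 - 1*(-5851)) + (2560 - 704*37) = (17950 + 5851) + (2560 - 26048) = 23801 - 23488 = 313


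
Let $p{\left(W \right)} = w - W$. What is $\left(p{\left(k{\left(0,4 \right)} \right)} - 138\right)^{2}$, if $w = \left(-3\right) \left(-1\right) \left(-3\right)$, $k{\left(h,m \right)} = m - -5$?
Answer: $24336$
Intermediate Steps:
$k{\left(h,m \right)} = 5 + m$ ($k{\left(h,m \right)} = m + 5 = 5 + m$)
$w = -9$ ($w = 3 \left(-3\right) = -9$)
$p{\left(W \right)} = -9 - W$
$\left(p{\left(k{\left(0,4 \right)} \right)} - 138\right)^{2} = \left(\left(-9 - \left(5 + 4\right)\right) - 138\right)^{2} = \left(\left(-9 - 9\right) - 138\right)^{2} = \left(-18 - 138\right)^{2} = \left(-156\right)^{2} = 24336$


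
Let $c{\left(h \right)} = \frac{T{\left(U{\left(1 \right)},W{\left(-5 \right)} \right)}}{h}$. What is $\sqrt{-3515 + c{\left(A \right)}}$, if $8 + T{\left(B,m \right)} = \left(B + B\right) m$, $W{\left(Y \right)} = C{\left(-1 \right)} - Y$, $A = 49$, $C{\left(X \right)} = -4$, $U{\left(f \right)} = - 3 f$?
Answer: $\frac{i \sqrt{172249}}{7} \approx 59.29 i$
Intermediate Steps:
$W{\left(Y \right)} = -4 - Y$
$T{\left(B,m \right)} = -8 + 2 B m$ ($T{\left(B,m \right)} = -8 + \left(B + B\right) m = -8 + 2 B m$)
$c{\left(h \right)} = - \frac{14}{h}$ ($c{\left(h \right)} = \frac{-8 + 2 \left(\left(-3\right) 1\right) \left(-4 - -5\right)}{h} = \frac{-8 + 2 \left(-3\right) \left(-4 + 5\right)}{h} = \frac{-8 + 2 \left(-3\right) 1}{h} = \frac{-8 - 6}{h} = - \frac{14}{h}$)
$\sqrt{-3515 + c{\left(A \right)}} = \sqrt{-3515 - \frac{14}{49}} = \sqrt{-3515 - \frac{2}{7}} = \sqrt{- \frac{24607}{7}} = \frac{i \sqrt{172249}}{7}$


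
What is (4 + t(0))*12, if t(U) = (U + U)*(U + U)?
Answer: 48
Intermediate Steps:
t(U) = 4*U² (t(U) = (2*U)*(2*U) = 4*U²)
(4 + t(0))*12 = (4 + 4*0²)*12 = (4 + 4*0)*12 = (4 + 0)*12 = 4*12 = 48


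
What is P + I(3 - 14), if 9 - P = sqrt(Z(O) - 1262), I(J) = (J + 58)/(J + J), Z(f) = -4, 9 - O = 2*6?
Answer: 151/22 - I*sqrt(1266) ≈ 6.8636 - 35.581*I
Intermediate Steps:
O = -3 (O = 9 - 2*6 = 9 - 1*12 = 9 - 12 = -3)
I(J) = (58 + J)/(2*J) (I(J) = (58 + J)/((2*J)) = (58 + J)*(1/(2*J)) = (58 + J)/(2*J))
P = 9 - I*sqrt(1266) (P = 9 - sqrt(-4 - 1262) = 9 - sqrt(-1266) = 9 - I*sqrt(1266) ≈ 9.0 - 35.581*I)
P + I(3 - 14) = (9 - I*sqrt(1266)) + (58 + (3 - 14))/(2*(3 - 14)) = (9 - I*sqrt(1266)) + (1/2)*(58 - 11)/(-11) = (9 - I*sqrt(1266)) + (1/2)*(-1/11)*47 = (9 - I*sqrt(1266)) - 47/22 = 151/22 - I*sqrt(1266)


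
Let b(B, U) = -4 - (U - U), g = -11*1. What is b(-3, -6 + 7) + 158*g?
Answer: -1742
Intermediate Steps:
g = -11
b(B, U) = -4 (b(B, U) = -4 - 1*0 = -4 + 0 = -4)
b(-3, -6 + 7) + 158*g = -4 + 158*(-11) = -4 - 1738 = -1742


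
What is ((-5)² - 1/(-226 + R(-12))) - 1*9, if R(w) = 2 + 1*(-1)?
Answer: 3601/225 ≈ 16.004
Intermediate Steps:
R(w) = 1 (R(w) = 2 - 1 = 1)
((-5)² - 1/(-226 + R(-12))) - 1*9 = ((-5)² - 1/(-226 + 1)) - 1*9 = (25 - 1/(-225)) - 9 = (25 - 1*(-1/225)) - 9 = (25 + 1/225) - 9 = 5626/225 - 9 = 3601/225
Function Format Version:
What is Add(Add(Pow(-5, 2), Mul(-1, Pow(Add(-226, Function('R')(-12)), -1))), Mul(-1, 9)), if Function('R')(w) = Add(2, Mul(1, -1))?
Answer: Rational(3601, 225) ≈ 16.004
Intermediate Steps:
Function('R')(w) = 1 (Function('R')(w) = Add(2, -1) = 1)
Add(Add(Pow(-5, 2), Mul(-1, Pow(Add(-226, Function('R')(-12)), -1))), Mul(-1, 9)) = Add(Add(Pow(-5, 2), Mul(-1, Pow(Add(-226, 1), -1))), Mul(-1, 9)) = Add(Add(25, Mul(-1, Pow(-225, -1))), -9) = Add(Add(25, Mul(-1, Rational(-1, 225))), -9) = Add(Add(25, Rational(1, 225)), -9) = Add(Rational(5626, 225), -9) = Rational(3601, 225)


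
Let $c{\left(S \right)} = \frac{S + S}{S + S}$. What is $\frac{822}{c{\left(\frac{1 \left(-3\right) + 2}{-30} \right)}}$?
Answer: $822$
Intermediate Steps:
$c{\left(S \right)} = 1$ ($c{\left(S \right)} = \frac{2 S}{2 S} = 2 S \frac{1}{2 S} = 1$)
$\frac{822}{c{\left(\frac{1 \left(-3\right) + 2}{-30} \right)}} = \frac{822}{1} = 822 \cdot 1 = 822$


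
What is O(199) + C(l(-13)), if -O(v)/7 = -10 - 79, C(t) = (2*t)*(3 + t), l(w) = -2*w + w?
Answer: 1039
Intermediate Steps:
l(w) = -w
C(t) = 2*t*(3 + t)
O(v) = 623 (O(v) = -7*(-10 - 79) = -7*(-89) = 623)
O(199) + C(l(-13)) = 623 + 2*(-1*(-13))*(3 - 1*(-13)) = 623 + 2*13*(3 + 13) = 623 + 2*13*16 = 623 + 416 = 1039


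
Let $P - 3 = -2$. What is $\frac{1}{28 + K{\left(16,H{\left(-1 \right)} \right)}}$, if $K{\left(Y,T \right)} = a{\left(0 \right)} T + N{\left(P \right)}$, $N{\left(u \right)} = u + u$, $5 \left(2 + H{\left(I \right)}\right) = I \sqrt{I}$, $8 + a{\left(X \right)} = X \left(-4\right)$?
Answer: $\frac{575}{26482} - \frac{10 i}{13241} \approx 0.021713 - 0.00075523 i$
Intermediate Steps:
$a{\left(X \right)} = -8 - 4 X$ ($a{\left(X \right)} = -8 + X \left(-4\right) = -8 - 4 X$)
$P = 1$ ($P = 3 - 2 = 1$)
$H{\left(I \right)} = -2 + \frac{I^{\frac{3}{2}}}{5}$ ($H{\left(I \right)} = -2 + \frac{I \sqrt{I}}{5} = -2 + \frac{I^{\frac{3}{2}}}{5}$)
$N{\left(u \right)} = 2 u$
$K{\left(Y,T \right)} = 2 - 8 T$ ($K{\left(Y,T \right)} = \left(-8 - 0\right) T + 2 \cdot 1 = \left(-8 + 0\right) T + 2 = - 8 T + 2 = 2 - 8 T$)
$\frac{1}{28 + K{\left(16,H{\left(-1 \right)} \right)}} = \frac{1}{28 + \left(2 - 8 \left(-2 + \frac{\left(-1\right)^{\frac{3}{2}}}{5}\right)\right)} = \frac{1}{28 + \left(2 - 8 \left(-2 + \frac{\left(-1\right) i}{5}\right)\right)} = \frac{1}{28 + \left(2 - 8 \left(-2 - \frac{i}{5}\right)\right)} = \frac{1}{28 + \left(2 + \left(16 + \frac{8 i}{5}\right)\right)} = \frac{1}{28 + \left(18 + \frac{8 i}{5}\right)} = \frac{1}{46 + \frac{8 i}{5}} = \frac{25 \left(46 - \frac{8 i}{5}\right)}{52964}$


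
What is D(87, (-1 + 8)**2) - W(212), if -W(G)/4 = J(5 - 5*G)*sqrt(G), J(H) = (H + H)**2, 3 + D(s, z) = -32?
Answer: -35 + 35616800*sqrt(53) ≈ 2.5929e+8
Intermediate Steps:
D(s, z) = -35 (D(s, z) = -3 - 32 = -35)
J(H) = 4*H**2 (J(H) = (2*H)**2 = 4*H**2)
W(G) = -16*sqrt(G)*(5 - 5*G)**2 (W(G) = -4*4*(5 - 5*G)**2*sqrt(G) = -16*sqrt(G)*(5 - 5*G)**2)
D(87, (-1 + 8)**2) - W(212) = -35 - (-400)*sqrt(212)*(-1 + 212)**2 = -35 - (-400)*2*sqrt(53)*211**2 = -35 - (-400)*2*sqrt(53)*44521 = -35 - (-35616800)*sqrt(53) = -35 + 35616800*sqrt(53)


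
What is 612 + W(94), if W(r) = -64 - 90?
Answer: 458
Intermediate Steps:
W(r) = -154
612 + W(94) = 612 - 154 = 458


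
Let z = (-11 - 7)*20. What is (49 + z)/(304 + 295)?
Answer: -311/599 ≈ -0.51920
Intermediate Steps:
z = -360 (z = -18*20 = -360)
(49 + z)/(304 + 295) = (49 - 360)/(304 + 295) = -311/599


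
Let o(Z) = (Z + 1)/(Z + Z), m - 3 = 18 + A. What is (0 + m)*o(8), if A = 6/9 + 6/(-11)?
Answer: 2091/176 ≈ 11.881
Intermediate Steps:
A = 4/33 (A = 6*(⅑) + 6*(-1/11) = ⅔ - 6/11 = 4/33 ≈ 0.12121)
m = 697/33 (m = 3 + (18 + 4/33) = 3 + 598/33 = 697/33 ≈ 21.121)
o(Z) = (1 + Z)/(2*Z) (o(Z) = (1 + Z)/((2*Z)) = (1 + Z)*(1/(2*Z)) = (1 + Z)/(2*Z))
(0 + m)*o(8) = (0 + 697/33)*((½)*(1 + 8)/8) = 697*((½)*(⅛)*9)/33 = (697/33)*(9/16) = 2091/176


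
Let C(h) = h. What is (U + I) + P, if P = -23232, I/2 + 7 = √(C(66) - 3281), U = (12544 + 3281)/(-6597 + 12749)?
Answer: -142993567/6152 + 2*I*√3215 ≈ -23243.0 + 113.4*I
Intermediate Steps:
U = 15825/6152 ≈ 2.5723
I = -14 + 2*I*√3215 (I = -14 + 2*√(66 - 3281) = -14 + 2*√(-3215) = -14 + 2*(I*√3215) = -14 + 2*I*√3215 ≈ -14.0 + 113.4*I)
(U + I) + P = (15825/6152 + (-14 + 2*I*√3215)) - 23232 = (-70303/6152 + 2*I*√3215) - 23232 = -142993567/6152 + 2*I*√3215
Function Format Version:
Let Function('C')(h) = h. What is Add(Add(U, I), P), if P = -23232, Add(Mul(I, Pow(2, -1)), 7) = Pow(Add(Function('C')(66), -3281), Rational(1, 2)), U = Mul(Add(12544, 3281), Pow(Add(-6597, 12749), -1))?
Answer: Add(Rational(-142993567, 6152), Mul(2, I, Pow(3215, Rational(1, 2)))) ≈ Add(-23243., Mul(113.40, I))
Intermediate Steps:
U = Rational(15825, 6152) (U = Mul(15825, Pow(6152, -1)) = Mul(15825, Rational(1, 6152)) = Rational(15825, 6152) ≈ 2.5723)
I = Add(-14, Mul(2, I, Pow(3215, Rational(1, 2)))) (I = Add(-14, Mul(2, Pow(Add(66, -3281), Rational(1, 2)))) = Add(-14, Mul(2, Pow(-3215, Rational(1, 2)))) = Add(-14, Mul(2, Mul(I, Pow(3215, Rational(1, 2))))) = Add(-14, Mul(2, I, Pow(3215, Rational(1, 2)))) ≈ Add(-14.000, Mul(113.40, I)))
Add(Add(U, I), P) = Add(Add(Rational(15825, 6152), Add(-14, Mul(2, I, Pow(3215, Rational(1, 2))))), -23232) = Add(Add(Rational(-70303, 6152), Mul(2, I, Pow(3215, Rational(1, 2)))), -23232) = Add(Rational(-142993567, 6152), Mul(2, I, Pow(3215, Rational(1, 2))))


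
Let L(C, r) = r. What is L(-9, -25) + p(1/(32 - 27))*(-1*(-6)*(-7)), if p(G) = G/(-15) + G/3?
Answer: -681/25 ≈ -27.240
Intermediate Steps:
p(G) = 4*G/15 (p(G) = G*(-1/15) + G*(1/3) = -G/15 + G/3 = 4*G/15)
L(-9, -25) + p(1/(32 - 27))*(-1*(-6)*(-7)) = -25 + (4/(15*(32 - 27)))*(-1*(-6)*(-7)) = -25 + ((4/15)/5)*(6*(-7)) = -25 + ((4/15)*(1/5))*(-42) = -25 + (4/75)*(-42) = -25 - 56/25 = -681/25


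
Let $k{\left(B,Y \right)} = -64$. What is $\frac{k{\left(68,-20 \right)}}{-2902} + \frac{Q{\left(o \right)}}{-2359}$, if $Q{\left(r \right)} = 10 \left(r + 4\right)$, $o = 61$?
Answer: $- \frac{867662}{3422909} \approx -0.25349$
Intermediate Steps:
$Q{\left(r \right)} = 40 + 10 r$ ($Q{\left(r \right)} = 10 \left(4 + r\right) = 40 + 10 r$)
$\frac{k{\left(68,-20 \right)}}{-2902} + \frac{Q{\left(o \right)}}{-2359} = - \frac{64}{-2902} + \frac{40 + 10 \cdot 61}{-2359} = \left(-64\right) \left(- \frac{1}{2902}\right) + \left(40 + 610\right) \left(- \frac{1}{2359}\right) = \frac{32}{1451} + 650 \left(- \frac{1}{2359}\right) = \frac{32}{1451} - \frac{650}{2359} = - \frac{867662}{3422909}$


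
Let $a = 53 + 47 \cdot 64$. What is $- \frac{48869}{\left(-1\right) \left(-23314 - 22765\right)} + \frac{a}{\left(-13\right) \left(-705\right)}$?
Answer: $- \frac{306836566}{422314035} \approx -0.72656$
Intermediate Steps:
$a = 3061$ ($a = 53 + 3008 = 3061$)
$- \frac{48869}{\left(-1\right) \left(-23314 - 22765\right)} + \frac{a}{\left(-13\right) \left(-705\right)} = - \frac{48869}{\left(-1\right) \left(-23314 - 22765\right)} + \frac{3061}{\left(-13\right) \left(-705\right)} = - \frac{48869}{\left(-1\right) \left(-23314 - 22765\right)} + \frac{3061}{9165} = - \frac{48869}{\left(-1\right) \left(-46079\right)} + 3061 \cdot \frac{1}{9165} = - \frac{48869}{46079} + \frac{3061}{9165} = - \frac{306836566}{422314035}$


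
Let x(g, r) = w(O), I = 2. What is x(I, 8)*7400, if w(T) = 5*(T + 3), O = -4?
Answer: -37000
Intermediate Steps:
w(T) = 15 + 5*T (w(T) = 5*(3 + T) = 15 + 5*T)
x(g, r) = -5 (x(g, r) = 15 + 5*(-4) = 15 - 20 = -5)
x(I, 8)*7400 = -5*7400 = -37000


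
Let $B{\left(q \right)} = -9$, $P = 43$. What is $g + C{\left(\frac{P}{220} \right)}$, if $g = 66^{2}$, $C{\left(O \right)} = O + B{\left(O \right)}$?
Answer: $\frac{956383}{220} \approx 4347.2$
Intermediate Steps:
$C{\left(O \right)} = -9 + O$ ($C{\left(O \right)} = O - 9 = -9 + O$)
$g = 4356$
$g + C{\left(\frac{P}{220} \right)} = 4356 - \left(9 - \frac{43}{220}\right) = 4356 + \left(-9 + 43 \cdot \frac{1}{220}\right) = 4356 + \left(-9 + \frac{43}{220}\right) = 4356 - \frac{1937}{220} = \frac{956383}{220}$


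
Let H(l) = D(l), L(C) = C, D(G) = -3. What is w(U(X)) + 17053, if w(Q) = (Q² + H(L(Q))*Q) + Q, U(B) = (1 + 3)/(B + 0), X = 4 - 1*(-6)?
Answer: 426309/25 ≈ 17052.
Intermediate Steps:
X = 10 (X = 4 + 6 = 10)
H(l) = -3
U(B) = 4/B
w(Q) = Q² - 2*Q (w(Q) = (Q² - 3*Q) + Q = Q² - 2*Q)
w(U(X)) + 17053 = (4/10)*(-2 + 4/10) + 17053 = (4*(⅒))*(-2 + 4*(⅒)) + 17053 = 2*(-2 + ⅖)/5 + 17053 = (⅖)*(-8/5) + 17053 = -16/25 + 17053 = 426309/25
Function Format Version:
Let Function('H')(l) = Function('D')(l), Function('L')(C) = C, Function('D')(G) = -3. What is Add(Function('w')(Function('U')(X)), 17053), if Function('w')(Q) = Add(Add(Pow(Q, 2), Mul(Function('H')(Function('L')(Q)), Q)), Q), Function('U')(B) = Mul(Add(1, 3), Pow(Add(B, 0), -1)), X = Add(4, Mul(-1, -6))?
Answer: Rational(426309, 25) ≈ 17052.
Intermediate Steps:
X = 10 (X = Add(4, 6) = 10)
Function('H')(l) = -3
Function('U')(B) = Mul(4, Pow(B, -1))
Function('w')(Q) = Add(Pow(Q, 2), Mul(-2, Q)) (Function('w')(Q) = Add(Add(Pow(Q, 2), Mul(-3, Q)), Q) = Add(Pow(Q, 2), Mul(-2, Q)))
Add(Function('w')(Function('U')(X)), 17053) = Add(Mul(Mul(4, Pow(10, -1)), Add(-2, Mul(4, Pow(10, -1)))), 17053) = Add(Mul(Mul(4, Rational(1, 10)), Add(-2, Mul(4, Rational(1, 10)))), 17053) = Add(Mul(Rational(2, 5), Add(-2, Rational(2, 5))), 17053) = Add(Mul(Rational(2, 5), Rational(-8, 5)), 17053) = Add(Rational(-16, 25), 17053) = Rational(426309, 25)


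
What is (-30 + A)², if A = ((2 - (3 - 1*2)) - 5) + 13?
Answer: 441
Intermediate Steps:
A = 9 (A = ((2 - (3 - 2)) - 5) + 13 = ((2 - 1*1) - 5) + 13 = ((2 - 1) - 5) + 13 = (1 - 5) + 13 = -4 + 13 = 9)
(-30 + A)² = (-30 + 9)² = (-21)² = 441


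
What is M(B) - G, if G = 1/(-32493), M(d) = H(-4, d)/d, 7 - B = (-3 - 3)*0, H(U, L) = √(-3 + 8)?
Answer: 1/32493 + √5/7 ≈ 0.31947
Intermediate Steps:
H(U, L) = √5
B = 7 (B = 7 - (-3 - 3)*0 = 7 - (-6)*0 = 7 - 1*0 = 7 + 0 = 7)
M(d) = √5/d
G = -1/32493 ≈ -3.0776e-5
M(B) - G = √5/7 - 1*(-1/32493) = √5*(⅐) + 1/32493 = √5/7 + 1/32493 = 1/32493 + √5/7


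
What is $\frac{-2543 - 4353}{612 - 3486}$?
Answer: $\frac{3448}{1437} \approx 2.3994$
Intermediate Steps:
$\frac{-2543 - 4353}{612 - 3486} = - \frac{6896}{-2874} = \left(-6896\right) \left(- \frac{1}{2874}\right) = \frac{3448}{1437}$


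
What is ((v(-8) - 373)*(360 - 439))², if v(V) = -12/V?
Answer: 3445337809/4 ≈ 8.6133e+8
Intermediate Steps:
((v(-8) - 373)*(360 - 439))² = ((-12/(-8) - 373)*(360 - 439))² = ((-12*(-⅛) - 373)*(-79))² = ((3/2 - 373)*(-79))² = (-743/2*(-79))² = (58697/2)² = 3445337809/4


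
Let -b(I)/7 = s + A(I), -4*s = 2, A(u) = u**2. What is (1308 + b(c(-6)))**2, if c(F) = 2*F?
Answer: 368449/4 ≈ 92112.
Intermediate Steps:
s = -1/2 (s = -1/4*2 = -1/2 ≈ -0.50000)
b(I) = 7/2 - 7*I**2 (b(I) = -7*(-1/2 + I**2) = 7/2 - 7*I**2)
(1308 + b(c(-6)))**2 = (1308 + (7/2 - 7*(2*(-6))**2))**2 = (1308 + (7/2 - 7*(-12)**2))**2 = (1308 + (7/2 - 7*144))**2 = (1308 + (7/2 - 1008))**2 = (1308 - 2009/2)**2 = (607/2)**2 = 368449/4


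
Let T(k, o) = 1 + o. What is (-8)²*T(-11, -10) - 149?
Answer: -725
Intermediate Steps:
(-8)²*T(-11, -10) - 149 = (-8)²*(1 - 10) - 149 = 64*(-9) - 149 = -576 - 149 = -725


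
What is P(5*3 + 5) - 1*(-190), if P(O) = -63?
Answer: 127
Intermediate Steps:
P(5*3 + 5) - 1*(-190) = -63 - 1*(-190) = -63 + 190 = 127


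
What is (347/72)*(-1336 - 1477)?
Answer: -976111/72 ≈ -13557.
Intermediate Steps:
(347/72)*(-1336 - 1477) = (347*(1/72))*(-2813) = (347/72)*(-2813) = -976111/72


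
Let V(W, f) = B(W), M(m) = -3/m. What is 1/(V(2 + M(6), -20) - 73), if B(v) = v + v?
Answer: -1/70 ≈ -0.014286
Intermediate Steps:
B(v) = 2*v
V(W, f) = 2*W
1/(V(2 + M(6), -20) - 73) = 1/(2*(2 - 3/6) - 73) = 1/(2*(2 - 3*⅙) - 73) = 1/(2*(2 - ½) - 73) = 1/(2*(3/2) - 73) = 1/(3 - 73) = 1/(-70) = -1/70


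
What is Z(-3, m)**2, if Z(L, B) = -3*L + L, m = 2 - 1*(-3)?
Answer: 36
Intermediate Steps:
m = 5 (m = 2 + 3 = 5)
Z(L, B) = -2*L
Z(-3, m)**2 = (-2*(-3))**2 = 6**2 = 36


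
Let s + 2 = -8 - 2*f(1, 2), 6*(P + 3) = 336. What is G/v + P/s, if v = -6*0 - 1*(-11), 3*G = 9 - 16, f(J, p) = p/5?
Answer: -3041/594 ≈ -5.1195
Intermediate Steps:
P = 53 (P = -3 + (⅙)*336 = -3 + 56 = 53)
f(J, p) = p/5 (f(J, p) = p*(⅕) = p/5)
G = -7/3 (G = (9 - 16)/3 = (⅓)*(-7) = -7/3 ≈ -2.3333)
v = 11 (v = 0 + 11 = 11)
s = -54/5 (s = -2 + (-8 - 2*2/5) = -2 + (-8 - 2*⅖) = -2 + (-8 - ⅘) = -2 - 44/5 = -54/5 ≈ -10.800)
G/v + P/s = -7/3/11 + 53/(-54/5) = -7/3*1/11 + 53*(-5/54) = -7/33 - 265/54 = -3041/594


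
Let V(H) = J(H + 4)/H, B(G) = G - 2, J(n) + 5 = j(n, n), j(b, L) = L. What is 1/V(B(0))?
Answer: ⅔ ≈ 0.66667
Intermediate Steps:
J(n) = -5 + n
B(G) = -2 + G
V(H) = (-1 + H)/H (V(H) = (-5 + (H + 4))/H = (-5 + (4 + H))/H = (-1 + H)/H)
1/V(B(0)) = 1/((-1 + (-2 + 0))/(-2 + 0)) = 1/((-1 - 2)/(-2)) = 1/(-½*(-3)) = 1/(3/2) = ⅔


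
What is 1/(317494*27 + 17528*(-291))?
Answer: 1/3471690 ≈ 2.8804e-7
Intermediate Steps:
1/(317494*27 + 17528*(-291)) = 1/(8572338 - 5100648) = 1/3471690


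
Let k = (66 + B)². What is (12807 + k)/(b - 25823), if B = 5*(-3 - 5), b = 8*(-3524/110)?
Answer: -741565/1434361 ≈ -0.51700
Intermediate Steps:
b = -14096/55 (b = 8*(-3524*1/110) = 8*(-1762/55) = -14096/55 ≈ -256.29)
B = -40 (B = 5*(-8) = -40)
k = 676 (k = (66 - 40)² = 26² = 676)
(12807 + k)/(b - 25823) = (12807 + 676)/(-14096/55 - 25823) = 13483/(-1434361/55) = 13483*(-55/1434361) = -741565/1434361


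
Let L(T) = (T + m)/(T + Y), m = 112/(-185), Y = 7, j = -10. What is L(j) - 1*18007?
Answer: -3330641/185 ≈ -18003.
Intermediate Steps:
m = -112/185 (m = 112*(-1/185) = -112/185 ≈ -0.60541)
L(T) = (-112/185 + T)/(7 + T) (L(T) = (T - 112/185)/(T + 7) = (-112/185 + T)/(7 + T))
L(j) - 1*18007 = (-112/185 - 10)/(7 - 10) - 1*18007 = -1962/185/(-3) - 18007 = -1/3*(-1962/185) - 18007 = 654/185 - 18007 = -3330641/185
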